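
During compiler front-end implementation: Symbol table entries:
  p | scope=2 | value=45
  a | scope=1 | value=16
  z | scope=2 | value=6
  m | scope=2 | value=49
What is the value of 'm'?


Searching symbol table for 'm':
  p | scope=2 | value=45
  a | scope=1 | value=16
  z | scope=2 | value=6
  m | scope=2 | value=49 <- MATCH
Found 'm' at scope 2 with value 49

49


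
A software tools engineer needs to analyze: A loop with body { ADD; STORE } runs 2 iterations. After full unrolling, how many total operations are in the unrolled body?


Loop body operations: ADD, STORE (2 ops per iteration)
Unrolling 2 iterations:
  Iteration 1: ADD, STORE (2 ops)
  Iteration 2: ADD, STORE (2 ops)
Total: 2 iterations * 2 ops/iter = 4 operations

4


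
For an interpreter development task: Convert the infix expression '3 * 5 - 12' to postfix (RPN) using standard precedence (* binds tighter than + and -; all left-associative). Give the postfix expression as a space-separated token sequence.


Applying the shunting-yard algorithm:
  Operand 3 -> output
  Push '*' onto operator stack -> op-stack: [*]
  Operand 5 -> output
  See '-' (prec 1); top '*' (prec 2) >= it -> pop '*' to output
  Push '-' onto operator stack -> op-stack: [-]
  Operand 12 -> output
  End of input: pop '-' to output
Postfix result: 3 5 * 12 -

3 5 * 12 -


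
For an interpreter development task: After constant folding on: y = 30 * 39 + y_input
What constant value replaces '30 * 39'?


Identifying constant sub-expression:
  Original: y = 30 * 39 + y_input
  30 and 39 are both compile-time constants
  Evaluating: 30 * 39 = 1170
  After folding: y = 1170 + y_input

1170


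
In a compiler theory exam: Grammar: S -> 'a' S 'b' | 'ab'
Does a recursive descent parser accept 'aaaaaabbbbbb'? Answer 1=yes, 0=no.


Grammar accepts strings of the form a^n b^n (n >= 1)
Word: 'aaaaaabbbbbb'
Counting: 6 a's and 6 b's
Check: 6 == 6? Yes
Derivation (S -> aSb applied 5 time(s), then S -> ab): S => aSb => aaSbb => aaaSbbb => aaaaSbbbb => aaaaaSbbbbb => aaaaaabbbbbb
Accepted

1


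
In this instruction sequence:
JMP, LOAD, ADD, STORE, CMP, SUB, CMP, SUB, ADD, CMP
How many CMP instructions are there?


Scanning instruction sequence for CMP:
  Position 1: JMP
  Position 2: LOAD
  Position 3: ADD
  Position 4: STORE
  Position 5: CMP <- MATCH
  Position 6: SUB
  Position 7: CMP <- MATCH
  Position 8: SUB
  Position 9: ADD
  Position 10: CMP <- MATCH
Matches at positions: [5, 7, 10]
Total CMP count: 3

3


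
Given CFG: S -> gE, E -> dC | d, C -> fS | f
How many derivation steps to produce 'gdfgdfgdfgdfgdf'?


Grammar: S -> gE, E -> dC | d, C -> fS | f
Deriving 'gdfgdfgdfgdfgdf':
Step 1: S -> gE => gE
Step 2: E -> dC => gdC
Step 3: C -> fS => gdfS
Step 4: S -> gE => gdfgE
Step 5: E -> dC => gdfgdC
Step 6: C -> fS => gdfgdfS
Step 7: S -> gE => gdfgdfgE
Step 8: E -> dC => gdfgdfgdC
Step 9: C -> fS => gdfgdfgdfS
Step 10: S -> gE => gdfgdfgdfgE
Step 11: E -> dC => gdfgdfgdfgdC
Step 12: C -> fS => gdfgdfgdfgdfS
Step 13: S -> gE => gdfgdfgdfgdfgE
Step 14: E -> dC => gdfgdfgdfgdfgdC
Step 15: C -> f => gdfgdfgdfgdfgdf
Total derivation steps: 15

15


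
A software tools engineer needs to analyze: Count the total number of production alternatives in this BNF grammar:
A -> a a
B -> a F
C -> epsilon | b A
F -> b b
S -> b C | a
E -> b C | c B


Counting alternatives per rule:
  A: 1 alternative(s)
  B: 1 alternative(s)
  C: 2 alternative(s)
  F: 1 alternative(s)
  S: 2 alternative(s)
  E: 2 alternative(s)
Sum: 1 + 1 + 2 + 1 + 2 + 2 = 9

9


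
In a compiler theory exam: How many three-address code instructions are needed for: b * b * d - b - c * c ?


Expression: b * b * d - b - c * c
Generating three-address code (respecting * over +/- precedence):
  Instruction 1: t1 = b * b
  Instruction 2: t2 = t1 * d
  Instruction 3: t3 = c * c
  Instruction 4: t4 = t2 - b
  Instruction 5: t5 = t4 - t3
Total instructions: 5

5


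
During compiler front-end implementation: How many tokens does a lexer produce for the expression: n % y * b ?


Scanning 'n % y * b'
Token 1: 'n' -> identifier
Token 2: '%' -> operator
Token 3: 'y' -> identifier
Token 4: '*' -> operator
Token 5: 'b' -> identifier
Total tokens: 5

5


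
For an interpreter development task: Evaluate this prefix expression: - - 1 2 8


Parsing prefix expression: - - 1 2 8
Step 1: Innermost operation '- 1 2'
  1 - 2 = -1
Step 2: Outer operation '- [-1] 8'
  -1 - 8 = -9

-9


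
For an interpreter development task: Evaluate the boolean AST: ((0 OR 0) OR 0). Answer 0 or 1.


Step 1: Evaluate inner node
  0 OR 0 = 0
Step 2: Evaluate root node
  0 OR 0 = 0

0


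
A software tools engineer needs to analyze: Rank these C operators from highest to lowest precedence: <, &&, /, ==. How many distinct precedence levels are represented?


Looking up precedence for each operator:
  < -> precedence 4
  && -> precedence 2
  / -> precedence 6
  == -> precedence 3
Sorted highest to lowest: /, <, ==, &&
Distinct precedence values: [6, 4, 3, 2]
Number of distinct levels: 4

4


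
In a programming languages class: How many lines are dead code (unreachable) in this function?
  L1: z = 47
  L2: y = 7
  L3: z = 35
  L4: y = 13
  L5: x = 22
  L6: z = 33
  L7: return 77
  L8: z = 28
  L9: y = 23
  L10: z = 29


Analyzing control flow:
  L1: reachable (before return)
  L2: reachable (before return)
  L3: reachable (before return)
  L4: reachable (before return)
  L5: reachable (before return)
  L6: reachable (before return)
  L7: reachable (return statement)
  L8: DEAD (after return at L7)
  L9: DEAD (after return at L7)
  L10: DEAD (after return at L7)
Return at L7, total lines = 10
Dead lines: L8 through L10
Count: 3

3


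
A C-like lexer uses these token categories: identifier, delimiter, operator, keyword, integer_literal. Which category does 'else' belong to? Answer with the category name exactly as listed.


Token: 'else'
Checking categories:
  identifier: no
  integer_literal: no
  operator: no
  keyword: YES
  delimiter: no
Category: keyword

keyword


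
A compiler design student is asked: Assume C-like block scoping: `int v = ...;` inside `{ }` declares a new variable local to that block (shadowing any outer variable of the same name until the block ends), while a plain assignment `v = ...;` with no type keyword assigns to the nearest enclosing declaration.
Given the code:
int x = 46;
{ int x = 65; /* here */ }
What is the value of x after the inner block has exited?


Analyzing scoping rules:
Outer scope: declares x = 46
Inner block: 'int x = 65;' declares a NEW x that shadows the outer one
When the block exits the inner x goes out of scope; the outer x was never modified -> 46
Result: 46

46


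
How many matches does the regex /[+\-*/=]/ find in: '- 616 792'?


Pattern: /[+\-*/=]/ (operators)
Input: '- 616 792'
Scanning for matches:
  Match 1: '-'
Total matches: 1

1


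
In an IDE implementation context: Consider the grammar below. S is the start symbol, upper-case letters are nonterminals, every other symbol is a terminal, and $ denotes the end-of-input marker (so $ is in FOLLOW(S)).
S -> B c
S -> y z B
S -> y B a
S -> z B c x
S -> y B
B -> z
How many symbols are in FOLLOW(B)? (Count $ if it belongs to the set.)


S is the start symbol and does not occur in any rule body, so FOLLOW(S) = {$}.
Examining every occurrence of B in a rule body:
  S -> B c : B is followed by terminal 'c' -> add 'c'
  S -> y z B : B is at the right end -> add FOLLOW(S) = {$}
  S -> y B a : B is followed by terminal 'a' -> add 'a'
  S -> z B c x : B is followed by terminal 'c' -> add 'c' (already in the set)
  S -> y B : B is at the right end -> add FOLLOW(S) = {$} (already in the set)
  B -> z : B does not occur in the body -> contributes nothing
FOLLOW(B) = {a, c, $}
Count: 3

3


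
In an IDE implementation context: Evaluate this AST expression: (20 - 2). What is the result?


Expression: (20 - 2)
Evaluating step by step:
  20 - 2 = 18
Result: 18

18


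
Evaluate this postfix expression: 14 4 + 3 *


Processing tokens left to right:
Push 14, Push 4
Pop 14 and 4, compute 14 + 4 = 18, push 18
Push 3
Pop 18 and 3, compute 18 * 3 = 54, push 54
Stack result: 54

54


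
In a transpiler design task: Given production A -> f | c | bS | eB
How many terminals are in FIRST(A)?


Production: A -> f | c | bS | eB
Examining each alternative for leading terminals:
  A -> f : first terminal = 'f'
  A -> c : first terminal = 'c'
  A -> bS : first terminal = 'b'
  A -> eB : first terminal = 'e'
FIRST(A) = {b, c, e, f}
Count: 4

4


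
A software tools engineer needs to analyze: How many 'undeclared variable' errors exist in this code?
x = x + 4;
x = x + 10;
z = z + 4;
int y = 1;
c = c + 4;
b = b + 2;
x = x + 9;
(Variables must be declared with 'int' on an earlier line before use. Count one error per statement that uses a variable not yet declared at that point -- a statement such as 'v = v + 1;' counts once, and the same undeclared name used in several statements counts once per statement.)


Scanning code line by line:
  Line 1: use 'x' -> ERROR (undeclared)
  Line 2: use 'x' -> ERROR (undeclared)
  Line 3: use 'z' -> ERROR (undeclared)
  Line 4: declare 'y' -> declared = ['y']
  Line 5: use 'c' -> ERROR (undeclared)
  Line 6: use 'b' -> ERROR (undeclared)
  Line 7: use 'x' -> ERROR (undeclared)
Total undeclared variable errors: 6

6


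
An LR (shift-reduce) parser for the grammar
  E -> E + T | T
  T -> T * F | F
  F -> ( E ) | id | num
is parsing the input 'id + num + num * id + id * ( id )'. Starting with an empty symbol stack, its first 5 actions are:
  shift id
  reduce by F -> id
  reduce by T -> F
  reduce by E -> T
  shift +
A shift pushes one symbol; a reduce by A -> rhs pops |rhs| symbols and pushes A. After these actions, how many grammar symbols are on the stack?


Tracking the symbol stack through each action:
  Action 1: shift 'id' : push -> stack = [id] (size 1)
  Action 2: reduce by F -> id : pop 1, push F -> stack = [F] (size 1)
  Action 3: reduce by T -> F : pop 1, push T -> stack = [T] (size 1)
  Action 4: reduce by E -> T : pop 1, push E -> stack = [E] (size 1)
  Action 5: shift '+' : push -> stack = [E, +] (size 2)
Final stack size: 2

2


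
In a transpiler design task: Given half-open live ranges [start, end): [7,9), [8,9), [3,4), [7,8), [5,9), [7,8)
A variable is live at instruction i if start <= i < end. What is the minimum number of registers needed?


Live ranges:
  Var0: [7, 9)
  Var1: [8, 9)
  Var2: [3, 4)
  Var3: [7, 8)
  Var4: [5, 9)
  Var5: [7, 8)
Sweep-line events (position, delta, active):
  pos=3 start -> active=1
  pos=4 end -> active=0
  pos=5 start -> active=1
  pos=7 start -> active=2
  pos=7 start -> active=3
  pos=7 start -> active=4
  pos=8 end -> active=3
  pos=8 end -> active=2
  pos=8 start -> active=3
  pos=9 end -> active=2
  pos=9 end -> active=1
  pos=9 end -> active=0
Maximum simultaneous active: 4
Minimum registers needed: 4

4


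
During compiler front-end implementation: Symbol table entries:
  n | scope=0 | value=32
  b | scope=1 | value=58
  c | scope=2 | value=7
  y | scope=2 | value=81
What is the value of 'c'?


Searching symbol table for 'c':
  n | scope=0 | value=32
  b | scope=1 | value=58
  c | scope=2 | value=7 <- MATCH
  y | scope=2 | value=81
Found 'c' at scope 2 with value 7

7


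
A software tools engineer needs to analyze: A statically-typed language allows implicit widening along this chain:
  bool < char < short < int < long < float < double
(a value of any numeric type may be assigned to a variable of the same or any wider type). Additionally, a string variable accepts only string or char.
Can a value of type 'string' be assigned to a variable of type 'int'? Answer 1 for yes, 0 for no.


Target variable type: int
Source value type: string
Rule: string cannot widen to any numeric type
Result: 0

0


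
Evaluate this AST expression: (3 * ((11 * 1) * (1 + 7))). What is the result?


Expression: (3 * ((11 * 1) * (1 + 7)))
Evaluating step by step:
  11 * 1 = 11
  1 + 7 = 8
  11 * 8 = 88
  3 * 88 = 264
Result: 264

264


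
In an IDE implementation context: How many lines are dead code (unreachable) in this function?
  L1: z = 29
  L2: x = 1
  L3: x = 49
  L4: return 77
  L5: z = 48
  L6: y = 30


Analyzing control flow:
  L1: reachable (before return)
  L2: reachable (before return)
  L3: reachable (before return)
  L4: reachable (return statement)
  L5: DEAD (after return at L4)
  L6: DEAD (after return at L4)
Return at L4, total lines = 6
Dead lines: L5 through L6
Count: 2

2


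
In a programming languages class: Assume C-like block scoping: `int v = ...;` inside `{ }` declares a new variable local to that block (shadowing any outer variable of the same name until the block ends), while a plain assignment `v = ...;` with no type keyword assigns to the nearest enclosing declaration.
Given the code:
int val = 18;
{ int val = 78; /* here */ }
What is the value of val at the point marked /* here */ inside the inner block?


Analyzing scoping rules:
Outer scope: declares val = 18
Inner block: 'int val = 78;' declares a NEW val that shadows the outer one
Inside the block the inner declaration is in scope -> 78
Result: 78

78


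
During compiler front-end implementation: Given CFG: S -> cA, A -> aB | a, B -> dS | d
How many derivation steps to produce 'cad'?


Grammar: S -> cA, A -> aB | a, B -> dS | d
Deriving 'cad':
Step 1: S -> cA => cA
Step 2: A -> aB => caB
Step 3: B -> d => cad
Total derivation steps: 3

3


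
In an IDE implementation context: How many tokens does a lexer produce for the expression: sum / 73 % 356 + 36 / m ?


Scanning 'sum / 73 % 356 + 36 / m'
Token 1: 'sum' -> identifier
Token 2: '/' -> operator
Token 3: '73' -> integer_literal
Token 4: '%' -> operator
Token 5: '356' -> integer_literal
Token 6: '+' -> operator
Token 7: '36' -> integer_literal
Token 8: '/' -> operator
Token 9: 'm' -> identifier
Total tokens: 9

9


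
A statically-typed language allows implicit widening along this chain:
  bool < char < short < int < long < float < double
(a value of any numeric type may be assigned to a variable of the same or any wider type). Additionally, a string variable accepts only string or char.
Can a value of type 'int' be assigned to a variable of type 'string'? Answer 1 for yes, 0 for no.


Target variable type: string
Source value type: int
Rule: string accepts only {string, char}
  source 'int' in {string, char}? No
Result: 0

0


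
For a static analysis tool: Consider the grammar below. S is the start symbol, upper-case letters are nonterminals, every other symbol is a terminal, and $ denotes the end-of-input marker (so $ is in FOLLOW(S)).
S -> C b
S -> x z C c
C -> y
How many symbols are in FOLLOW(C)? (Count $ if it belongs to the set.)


S is the start symbol and does not occur in any rule body, so FOLLOW(S) = {$}.
Examining every occurrence of C in a rule body:
  S -> C b : C is followed by terminal 'b' -> add 'b'
  S -> x z C c : C is followed by terminal 'c' -> add 'c'
  C -> y : C does not occur in the body -> contributes nothing
FOLLOW(C) = {b, c}
Count: 2

2


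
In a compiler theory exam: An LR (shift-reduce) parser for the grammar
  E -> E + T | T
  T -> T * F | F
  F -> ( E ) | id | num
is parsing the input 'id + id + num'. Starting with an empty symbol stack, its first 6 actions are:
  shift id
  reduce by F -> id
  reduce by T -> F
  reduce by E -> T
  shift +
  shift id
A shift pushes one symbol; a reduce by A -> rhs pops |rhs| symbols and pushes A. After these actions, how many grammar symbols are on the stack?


Tracking the symbol stack through each action:
  Action 1: shift 'id' : push -> stack = [id] (size 1)
  Action 2: reduce by F -> id : pop 1, push F -> stack = [F] (size 1)
  Action 3: reduce by T -> F : pop 1, push T -> stack = [T] (size 1)
  Action 4: reduce by E -> T : pop 1, push E -> stack = [E] (size 1)
  Action 5: shift '+' : push -> stack = [E, +] (size 2)
  Action 6: shift 'id' : push -> stack = [E, +, id] (size 3)
Final stack size: 3

3


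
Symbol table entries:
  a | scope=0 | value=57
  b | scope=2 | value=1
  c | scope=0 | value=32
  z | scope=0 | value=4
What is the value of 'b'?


Searching symbol table for 'b':
  a | scope=0 | value=57
  b | scope=2 | value=1 <- MATCH
  c | scope=0 | value=32
  z | scope=0 | value=4
Found 'b' at scope 2 with value 1

1


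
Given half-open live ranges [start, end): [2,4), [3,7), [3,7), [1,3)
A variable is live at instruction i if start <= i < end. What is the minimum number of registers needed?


Live ranges:
  Var0: [2, 4)
  Var1: [3, 7)
  Var2: [3, 7)
  Var3: [1, 3)
Sweep-line events (position, delta, active):
  pos=1 start -> active=1
  pos=2 start -> active=2
  pos=3 end -> active=1
  pos=3 start -> active=2
  pos=3 start -> active=3
  pos=4 end -> active=2
  pos=7 end -> active=1
  pos=7 end -> active=0
Maximum simultaneous active: 3
Minimum registers needed: 3

3


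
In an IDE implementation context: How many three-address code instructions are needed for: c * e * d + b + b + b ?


Expression: c * e * d + b + b + b
Generating three-address code (respecting * over +/- precedence):
  Instruction 1: t1 = c * e
  Instruction 2: t2 = t1 * d
  Instruction 3: t3 = t2 + b
  Instruction 4: t4 = t3 + b
  Instruction 5: t5 = t4 + b
Total instructions: 5

5


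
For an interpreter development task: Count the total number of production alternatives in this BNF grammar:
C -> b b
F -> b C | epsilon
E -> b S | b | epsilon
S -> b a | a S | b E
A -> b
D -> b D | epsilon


Counting alternatives per rule:
  C: 1 alternative(s)
  F: 2 alternative(s)
  E: 3 alternative(s)
  S: 3 alternative(s)
  A: 1 alternative(s)
  D: 2 alternative(s)
Sum: 1 + 2 + 3 + 3 + 1 + 2 = 12

12


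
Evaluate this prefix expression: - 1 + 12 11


Parsing prefix expression: - 1 + 12 11
Step 1: Innermost operation '+ 12 11'
  12 + 11 = 23
Step 2: Outer operation '- 1 [23]'
  1 - 23 = -22

-22


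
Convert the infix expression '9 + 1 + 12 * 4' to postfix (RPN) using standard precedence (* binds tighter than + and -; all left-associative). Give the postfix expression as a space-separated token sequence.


Applying the shunting-yard algorithm:
  Operand 9 -> output
  Push '+' onto operator stack -> op-stack: [+]
  Operand 1 -> output
  See '+' (prec 1); top '+' (prec 1) >= it -> pop '+' to output
  Push '+' onto operator stack -> op-stack: [+]
  Operand 12 -> output
  Push '*' onto operator stack -> op-stack: [+, *]
  Operand 4 -> output
  End of input: pop '*' to output
  End of input: pop '+' to output
Postfix result: 9 1 + 12 4 * +

9 1 + 12 4 * +


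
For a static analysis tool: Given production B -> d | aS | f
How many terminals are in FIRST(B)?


Production: B -> d | aS | f
Examining each alternative for leading terminals:
  B -> d : first terminal = 'd'
  B -> aS : first terminal = 'a'
  B -> f : first terminal = 'f'
FIRST(B) = {a, d, f}
Count: 3

3


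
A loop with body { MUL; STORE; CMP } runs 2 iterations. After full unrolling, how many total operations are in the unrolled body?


Loop body operations: MUL, STORE, CMP (3 ops per iteration)
Unrolling 2 iterations:
  Iteration 1: MUL, STORE, CMP (3 ops)
  Iteration 2: MUL, STORE, CMP (3 ops)
Total: 2 iterations * 3 ops/iter = 6 operations

6


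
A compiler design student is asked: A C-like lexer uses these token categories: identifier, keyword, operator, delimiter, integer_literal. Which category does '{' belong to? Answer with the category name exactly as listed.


Token: '{'
Checking categories:
  identifier: no
  integer_literal: no
  operator: no
  keyword: no
  delimiter: YES
Category: delimiter

delimiter


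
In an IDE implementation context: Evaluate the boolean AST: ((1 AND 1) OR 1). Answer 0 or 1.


Step 1: Evaluate inner node
  1 AND 1 = 1
Step 2: Evaluate root node
  1 OR 1 = 1

1


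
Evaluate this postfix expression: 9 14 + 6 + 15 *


Processing tokens left to right:
Push 9, Push 14
Pop 9 and 14, compute 9 + 14 = 23, push 23
Push 6
Pop 23 and 6, compute 23 + 6 = 29, push 29
Push 15
Pop 29 and 15, compute 29 * 15 = 435, push 435
Stack result: 435

435


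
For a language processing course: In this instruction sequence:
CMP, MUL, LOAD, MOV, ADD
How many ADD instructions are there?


Scanning instruction sequence for ADD:
  Position 1: CMP
  Position 2: MUL
  Position 3: LOAD
  Position 4: MOV
  Position 5: ADD <- MATCH
Matches at positions: [5]
Total ADD count: 1

1


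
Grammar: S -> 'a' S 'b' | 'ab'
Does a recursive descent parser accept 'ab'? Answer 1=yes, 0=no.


Grammar accepts strings of the form a^n b^n (n >= 1)
Word: 'ab'
Counting: 1 a's and 1 b's
Check: 1 == 1? Yes
Derivation (S -> aSb applied 0 time(s), then S -> ab): S => ab
Accepted

1


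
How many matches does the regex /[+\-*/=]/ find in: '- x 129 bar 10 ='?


Pattern: /[+\-*/=]/ (operators)
Input: '- x 129 bar 10 ='
Scanning for matches:
  Match 1: '-'
  Match 2: '='
Total matches: 2

2


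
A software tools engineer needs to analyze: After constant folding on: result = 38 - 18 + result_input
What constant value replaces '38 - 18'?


Identifying constant sub-expression:
  Original: result = 38 - 18 + result_input
  38 and 18 are both compile-time constants
  Evaluating: 38 - 18 = 20
  After folding: result = 20 + result_input

20


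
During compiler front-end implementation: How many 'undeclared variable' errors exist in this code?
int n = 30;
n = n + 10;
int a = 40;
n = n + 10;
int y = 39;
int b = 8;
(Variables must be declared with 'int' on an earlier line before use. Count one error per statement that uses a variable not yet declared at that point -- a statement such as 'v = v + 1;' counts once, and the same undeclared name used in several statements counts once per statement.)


Scanning code line by line:
  Line 1: declare 'n' -> declared = ['n']
  Line 2: use 'n' -> OK (declared)
  Line 3: declare 'a' -> declared = ['a', 'n']
  Line 4: use 'n' -> OK (declared)
  Line 5: declare 'y' -> declared = ['a', 'n', 'y']
  Line 6: declare 'b' -> declared = ['a', 'b', 'n', 'y']
Total undeclared variable errors: 0

0


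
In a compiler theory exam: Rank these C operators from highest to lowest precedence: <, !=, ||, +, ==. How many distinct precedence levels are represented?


Looking up precedence for each operator:
  < -> precedence 4
  != -> precedence 3
  || -> precedence 1
  + -> precedence 5
  == -> precedence 3
Sorted highest to lowest: +, <, !=, ==, ||
Distinct precedence values: [5, 4, 3, 1]
Number of distinct levels: 4

4


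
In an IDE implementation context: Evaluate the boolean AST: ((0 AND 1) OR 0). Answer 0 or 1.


Step 1: Evaluate inner node
  0 AND 1 = 0
Step 2: Evaluate root node
  0 OR 0 = 0

0


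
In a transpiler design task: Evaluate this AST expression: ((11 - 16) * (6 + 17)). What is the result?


Expression: ((11 - 16) * (6 + 17))
Evaluating step by step:
  11 - 16 = -5
  6 + 17 = 23
  -5 * 23 = -115
Result: -115

-115


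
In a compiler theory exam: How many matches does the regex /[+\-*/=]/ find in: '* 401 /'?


Pattern: /[+\-*/=]/ (operators)
Input: '* 401 /'
Scanning for matches:
  Match 1: '*'
  Match 2: '/'
Total matches: 2

2


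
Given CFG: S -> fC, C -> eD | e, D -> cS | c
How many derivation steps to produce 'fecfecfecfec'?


Grammar: S -> fC, C -> eD | e, D -> cS | c
Deriving 'fecfecfecfec':
Step 1: S -> fC => fC
Step 2: C -> eD => feD
Step 3: D -> cS => fecS
Step 4: S -> fC => fecfC
Step 5: C -> eD => fecfeD
Step 6: D -> cS => fecfecS
Step 7: S -> fC => fecfecfC
Step 8: C -> eD => fecfecfeD
Step 9: D -> cS => fecfecfecS
Step 10: S -> fC => fecfecfecfC
Step 11: C -> eD => fecfecfecfeD
Step 12: D -> c => fecfecfecfec
Total derivation steps: 12

12


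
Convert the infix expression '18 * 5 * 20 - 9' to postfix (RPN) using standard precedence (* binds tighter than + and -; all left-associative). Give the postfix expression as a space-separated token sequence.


Applying the shunting-yard algorithm:
  Operand 18 -> output
  Push '*' onto operator stack -> op-stack: [*]
  Operand 5 -> output
  See '*' (prec 2); top '*' (prec 2) >= it -> pop '*' to output
  Push '*' onto operator stack -> op-stack: [*]
  Operand 20 -> output
  See '-' (prec 1); top '*' (prec 2) >= it -> pop '*' to output
  Push '-' onto operator stack -> op-stack: [-]
  Operand 9 -> output
  End of input: pop '-' to output
Postfix result: 18 5 * 20 * 9 -

18 5 * 20 * 9 -


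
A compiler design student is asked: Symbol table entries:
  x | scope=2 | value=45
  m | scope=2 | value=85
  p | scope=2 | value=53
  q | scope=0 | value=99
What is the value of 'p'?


Searching symbol table for 'p':
  x | scope=2 | value=45
  m | scope=2 | value=85
  p | scope=2 | value=53 <- MATCH
  q | scope=0 | value=99
Found 'p' at scope 2 with value 53

53


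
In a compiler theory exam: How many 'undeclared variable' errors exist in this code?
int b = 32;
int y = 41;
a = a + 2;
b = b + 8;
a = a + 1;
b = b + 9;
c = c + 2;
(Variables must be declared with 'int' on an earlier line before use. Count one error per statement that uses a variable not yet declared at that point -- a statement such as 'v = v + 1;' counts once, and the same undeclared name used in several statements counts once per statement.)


Scanning code line by line:
  Line 1: declare 'b' -> declared = ['b']
  Line 2: declare 'y' -> declared = ['b', 'y']
  Line 3: use 'a' -> ERROR (undeclared)
  Line 4: use 'b' -> OK (declared)
  Line 5: use 'a' -> ERROR (undeclared)
  Line 6: use 'b' -> OK (declared)
  Line 7: use 'c' -> ERROR (undeclared)
Total undeclared variable errors: 3

3


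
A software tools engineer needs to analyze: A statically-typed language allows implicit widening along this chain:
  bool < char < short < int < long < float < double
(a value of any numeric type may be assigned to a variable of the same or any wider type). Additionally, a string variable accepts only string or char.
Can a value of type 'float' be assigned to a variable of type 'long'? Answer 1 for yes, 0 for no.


Target variable type: long
Source value type: float
Numeric ranks: float=5, long=4
Widening allowed iff rank(source) <= rank(target): 5 <= 4? No
Result: 0

0


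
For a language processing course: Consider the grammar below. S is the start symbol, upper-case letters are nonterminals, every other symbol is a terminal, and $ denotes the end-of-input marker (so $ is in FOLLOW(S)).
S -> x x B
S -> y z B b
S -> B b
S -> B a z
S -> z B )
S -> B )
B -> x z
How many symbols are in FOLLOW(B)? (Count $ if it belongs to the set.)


S is the start symbol and does not occur in any rule body, so FOLLOW(S) = {$}.
Examining every occurrence of B in a rule body:
  S -> x x B : B is at the right end -> add FOLLOW(S) = {$}
  S -> y z B b : B is followed by terminal 'b' -> add 'b'
  S -> B b : B is followed by terminal 'b' -> add 'b' (already in the set)
  S -> B a z : B is followed by terminal 'a' -> add 'a'
  S -> z B ) : B is followed by terminal ')' -> add ')'
  S -> B ) : B is followed by terminal ')' -> add ')' (already in the set)
  B -> x z : B does not occur in the body -> contributes nothing
FOLLOW(B) = {), a, b, $}
Count: 4

4


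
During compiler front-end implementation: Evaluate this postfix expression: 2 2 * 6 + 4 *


Processing tokens left to right:
Push 2, Push 2
Pop 2 and 2, compute 2 * 2 = 4, push 4
Push 6
Pop 4 and 6, compute 4 + 6 = 10, push 10
Push 4
Pop 10 and 4, compute 10 * 4 = 40, push 40
Stack result: 40

40


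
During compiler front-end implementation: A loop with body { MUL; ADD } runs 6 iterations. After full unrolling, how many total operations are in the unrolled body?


Loop body operations: MUL, ADD (2 ops per iteration)
Unrolling 6 iterations:
  Iteration 1: MUL, ADD (2 ops)
  Iteration 2: MUL, ADD (2 ops)
  Iteration 3: MUL, ADD (2 ops)
  Iteration 4: MUL, ADD (2 ops)
  Iteration 5: MUL, ADD (2 ops)
  Iteration 6: MUL, ADD (2 ops)
Total: 6 iterations * 2 ops/iter = 12 operations

12


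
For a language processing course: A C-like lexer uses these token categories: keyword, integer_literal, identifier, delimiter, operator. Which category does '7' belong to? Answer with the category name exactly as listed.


Token: '7'
Checking categories:
  identifier: no
  integer_literal: YES
  operator: no
  keyword: no
  delimiter: no
Category: integer_literal

integer_literal


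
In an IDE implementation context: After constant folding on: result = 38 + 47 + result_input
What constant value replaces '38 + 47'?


Identifying constant sub-expression:
  Original: result = 38 + 47 + result_input
  38 and 47 are both compile-time constants
  Evaluating: 38 + 47 = 85
  After folding: result = 85 + result_input

85


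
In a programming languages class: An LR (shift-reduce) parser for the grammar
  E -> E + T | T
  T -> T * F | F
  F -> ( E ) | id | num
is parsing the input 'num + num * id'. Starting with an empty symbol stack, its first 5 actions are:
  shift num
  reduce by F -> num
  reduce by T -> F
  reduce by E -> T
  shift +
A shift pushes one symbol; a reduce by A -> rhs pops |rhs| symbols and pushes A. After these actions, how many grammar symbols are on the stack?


Tracking the symbol stack through each action:
  Action 1: shift 'num' : push -> stack = [num] (size 1)
  Action 2: reduce by F -> num : pop 1, push F -> stack = [F] (size 1)
  Action 3: reduce by T -> F : pop 1, push T -> stack = [T] (size 1)
  Action 4: reduce by E -> T : pop 1, push E -> stack = [E] (size 1)
  Action 5: shift '+' : push -> stack = [E, +] (size 2)
Final stack size: 2

2


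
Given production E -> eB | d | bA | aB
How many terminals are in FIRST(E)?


Production: E -> eB | d | bA | aB
Examining each alternative for leading terminals:
  E -> eB : first terminal = 'e'
  E -> d : first terminal = 'd'
  E -> bA : first terminal = 'b'
  E -> aB : first terminal = 'a'
FIRST(E) = {a, b, d, e}
Count: 4

4


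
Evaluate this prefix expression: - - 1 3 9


Parsing prefix expression: - - 1 3 9
Step 1: Innermost operation '- 1 3'
  1 - 3 = -2
Step 2: Outer operation '- [-2] 9'
  -2 - 9 = -11

-11


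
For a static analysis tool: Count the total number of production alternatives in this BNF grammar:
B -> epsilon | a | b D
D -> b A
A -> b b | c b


Counting alternatives per rule:
  B: 3 alternative(s)
  D: 1 alternative(s)
  A: 2 alternative(s)
Sum: 3 + 1 + 2 = 6

6


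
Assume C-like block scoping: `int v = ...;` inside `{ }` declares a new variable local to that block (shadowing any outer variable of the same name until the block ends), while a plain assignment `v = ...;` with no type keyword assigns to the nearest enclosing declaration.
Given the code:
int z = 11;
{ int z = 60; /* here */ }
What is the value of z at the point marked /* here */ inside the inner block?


Analyzing scoping rules:
Outer scope: declares z = 11
Inner block: 'int z = 60;' declares a NEW z that shadows the outer one
Inside the block the inner declaration is in scope -> 60
Result: 60

60


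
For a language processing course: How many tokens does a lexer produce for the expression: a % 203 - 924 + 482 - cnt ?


Scanning 'a % 203 - 924 + 482 - cnt'
Token 1: 'a' -> identifier
Token 2: '%' -> operator
Token 3: '203' -> integer_literal
Token 4: '-' -> operator
Token 5: '924' -> integer_literal
Token 6: '+' -> operator
Token 7: '482' -> integer_literal
Token 8: '-' -> operator
Token 9: 'cnt' -> identifier
Total tokens: 9

9


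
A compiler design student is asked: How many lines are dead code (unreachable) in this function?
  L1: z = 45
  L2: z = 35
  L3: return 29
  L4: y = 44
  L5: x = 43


Analyzing control flow:
  L1: reachable (before return)
  L2: reachable (before return)
  L3: reachable (return statement)
  L4: DEAD (after return at L3)
  L5: DEAD (after return at L3)
Return at L3, total lines = 5
Dead lines: L4 through L5
Count: 2

2


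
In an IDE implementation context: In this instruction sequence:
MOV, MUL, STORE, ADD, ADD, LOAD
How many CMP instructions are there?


Scanning instruction sequence for CMP:
  Position 1: MOV
  Position 2: MUL
  Position 3: STORE
  Position 4: ADD
  Position 5: ADD
  Position 6: LOAD
Matches at positions: []
Total CMP count: 0

0


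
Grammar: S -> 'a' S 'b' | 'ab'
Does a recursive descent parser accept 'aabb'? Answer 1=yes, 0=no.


Grammar accepts strings of the form a^n b^n (n >= 1)
Word: 'aabb'
Counting: 2 a's and 2 b's
Check: 2 == 2? Yes
Derivation (S -> aSb applied 1 time(s), then S -> ab): S => aSb => aabb
Accepted

1


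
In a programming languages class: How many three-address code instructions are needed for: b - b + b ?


Expression: b - b + b
Generating three-address code (respecting * over +/- precedence):
  Instruction 1: t1 = b - b
  Instruction 2: t2 = t1 + b
Total instructions: 2

2


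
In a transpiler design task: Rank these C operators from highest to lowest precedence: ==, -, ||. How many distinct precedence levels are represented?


Looking up precedence for each operator:
  == -> precedence 3
  - -> precedence 5
  || -> precedence 1
Sorted highest to lowest: -, ==, ||
Distinct precedence values: [5, 3, 1]
Number of distinct levels: 3

3


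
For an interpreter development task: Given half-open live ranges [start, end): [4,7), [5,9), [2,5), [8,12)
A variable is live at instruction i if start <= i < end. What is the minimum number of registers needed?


Live ranges:
  Var0: [4, 7)
  Var1: [5, 9)
  Var2: [2, 5)
  Var3: [8, 12)
Sweep-line events (position, delta, active):
  pos=2 start -> active=1
  pos=4 start -> active=2
  pos=5 end -> active=1
  pos=5 start -> active=2
  pos=7 end -> active=1
  pos=8 start -> active=2
  pos=9 end -> active=1
  pos=12 end -> active=0
Maximum simultaneous active: 2
Minimum registers needed: 2

2


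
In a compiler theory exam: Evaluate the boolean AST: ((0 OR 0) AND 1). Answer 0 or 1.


Step 1: Evaluate inner node
  0 OR 0 = 0
Step 2: Evaluate root node
  0 AND 1 = 0

0


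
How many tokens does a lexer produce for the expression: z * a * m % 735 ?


Scanning 'z * a * m % 735'
Token 1: 'z' -> identifier
Token 2: '*' -> operator
Token 3: 'a' -> identifier
Token 4: '*' -> operator
Token 5: 'm' -> identifier
Token 6: '%' -> operator
Token 7: '735' -> integer_literal
Total tokens: 7

7


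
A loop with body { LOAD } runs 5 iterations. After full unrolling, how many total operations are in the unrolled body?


Loop body operations: LOAD (1 op per iteration)
Unrolling 5 iterations:
  Iteration 1: LOAD (1 ops)
  Iteration 2: LOAD (1 ops)
  Iteration 3: LOAD (1 ops)
  Iteration 4: LOAD (1 ops)
  Iteration 5: LOAD (1 ops)
Total: 5 iterations * 1 ops/iter = 5 operations

5


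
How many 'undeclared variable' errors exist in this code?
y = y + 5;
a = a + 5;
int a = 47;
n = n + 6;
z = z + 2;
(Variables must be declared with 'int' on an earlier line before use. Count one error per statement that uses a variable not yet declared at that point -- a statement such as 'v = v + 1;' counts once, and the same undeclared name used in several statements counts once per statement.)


Scanning code line by line:
  Line 1: use 'y' -> ERROR (undeclared)
  Line 2: use 'a' -> ERROR (undeclared)
  Line 3: declare 'a' -> declared = ['a']
  Line 4: use 'n' -> ERROR (undeclared)
  Line 5: use 'z' -> ERROR (undeclared)
Total undeclared variable errors: 4

4


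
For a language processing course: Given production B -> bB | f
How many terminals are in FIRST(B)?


Production: B -> bB | f
Examining each alternative for leading terminals:
  B -> bB : first terminal = 'b'
  B -> f : first terminal = 'f'
FIRST(B) = {b, f}
Count: 2

2


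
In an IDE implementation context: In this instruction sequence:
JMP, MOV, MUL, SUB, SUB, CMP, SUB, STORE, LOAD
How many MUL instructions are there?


Scanning instruction sequence for MUL:
  Position 1: JMP
  Position 2: MOV
  Position 3: MUL <- MATCH
  Position 4: SUB
  Position 5: SUB
  Position 6: CMP
  Position 7: SUB
  Position 8: STORE
  Position 9: LOAD
Matches at positions: [3]
Total MUL count: 1

1


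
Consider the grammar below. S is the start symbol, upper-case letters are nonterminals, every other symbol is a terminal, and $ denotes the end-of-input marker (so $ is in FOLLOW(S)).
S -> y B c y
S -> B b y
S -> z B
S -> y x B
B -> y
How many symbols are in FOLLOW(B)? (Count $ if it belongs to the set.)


S is the start symbol and does not occur in any rule body, so FOLLOW(S) = {$}.
Examining every occurrence of B in a rule body:
  S -> y B c y : B is followed by terminal 'c' -> add 'c'
  S -> B b y : B is followed by terminal 'b' -> add 'b'
  S -> z B : B is at the right end -> add FOLLOW(S) = {$}
  S -> y x B : B is at the right end -> add FOLLOW(S) = {$} (already in the set)
  B -> y : B does not occur in the body -> contributes nothing
FOLLOW(B) = {b, c, $}
Count: 3

3


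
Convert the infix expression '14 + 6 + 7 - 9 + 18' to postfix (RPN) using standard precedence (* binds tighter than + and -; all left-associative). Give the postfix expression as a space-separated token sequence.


Applying the shunting-yard algorithm:
  Operand 14 -> output
  Push '+' onto operator stack -> op-stack: [+]
  Operand 6 -> output
  See '+' (prec 1); top '+' (prec 1) >= it -> pop '+' to output
  Push '+' onto operator stack -> op-stack: [+]
  Operand 7 -> output
  See '-' (prec 1); top '+' (prec 1) >= it -> pop '+' to output
  Push '-' onto operator stack -> op-stack: [-]
  Operand 9 -> output
  See '+' (prec 1); top '-' (prec 1) >= it -> pop '-' to output
  Push '+' onto operator stack -> op-stack: [+]
  Operand 18 -> output
  End of input: pop '+' to output
Postfix result: 14 6 + 7 + 9 - 18 +

14 6 + 7 + 9 - 18 +


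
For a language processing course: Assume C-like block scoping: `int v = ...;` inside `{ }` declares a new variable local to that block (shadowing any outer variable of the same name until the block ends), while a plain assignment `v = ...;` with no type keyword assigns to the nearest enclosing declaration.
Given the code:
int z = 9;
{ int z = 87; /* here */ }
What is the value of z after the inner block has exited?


Analyzing scoping rules:
Outer scope: declares z = 9
Inner block: 'int z = 87;' declares a NEW z that shadows the outer one
When the block exits the inner z goes out of scope; the outer z was never modified -> 9
Result: 9

9


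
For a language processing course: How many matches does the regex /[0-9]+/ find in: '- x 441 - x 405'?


Pattern: /[0-9]+/ (int literals)
Input: '- x 441 - x 405'
Scanning for matches:
  Match 1: '441'
  Match 2: '405'
Total matches: 2

2


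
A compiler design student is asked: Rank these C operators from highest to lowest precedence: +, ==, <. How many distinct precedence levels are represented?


Looking up precedence for each operator:
  + -> precedence 5
  == -> precedence 3
  < -> precedence 4
Sorted highest to lowest: +, <, ==
Distinct precedence values: [5, 4, 3]
Number of distinct levels: 3

3


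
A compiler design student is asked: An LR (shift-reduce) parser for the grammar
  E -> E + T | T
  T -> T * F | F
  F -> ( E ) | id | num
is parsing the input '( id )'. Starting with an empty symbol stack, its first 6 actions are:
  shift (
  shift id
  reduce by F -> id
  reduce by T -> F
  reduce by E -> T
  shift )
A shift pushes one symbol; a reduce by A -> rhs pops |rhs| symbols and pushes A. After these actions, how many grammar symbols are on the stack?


Tracking the symbol stack through each action:
  Action 1: shift '(' : push -> stack = [(] (size 1)
  Action 2: shift 'id' : push -> stack = [(, id] (size 2)
  Action 3: reduce by F -> id : pop 1, push F -> stack = [(, F] (size 2)
  Action 4: reduce by T -> F : pop 1, push T -> stack = [(, T] (size 2)
  Action 5: reduce by E -> T : pop 1, push E -> stack = [(, E] (size 2)
  Action 6: shift ')' : push -> stack = [(, E, )] (size 3)
Final stack size: 3

3


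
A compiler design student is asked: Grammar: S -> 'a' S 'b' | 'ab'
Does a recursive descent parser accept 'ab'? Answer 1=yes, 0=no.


Grammar accepts strings of the form a^n b^n (n >= 1)
Word: 'ab'
Counting: 1 a's and 1 b's
Check: 1 == 1? Yes
Derivation (S -> aSb applied 0 time(s), then S -> ab): S => ab
Accepted

1
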